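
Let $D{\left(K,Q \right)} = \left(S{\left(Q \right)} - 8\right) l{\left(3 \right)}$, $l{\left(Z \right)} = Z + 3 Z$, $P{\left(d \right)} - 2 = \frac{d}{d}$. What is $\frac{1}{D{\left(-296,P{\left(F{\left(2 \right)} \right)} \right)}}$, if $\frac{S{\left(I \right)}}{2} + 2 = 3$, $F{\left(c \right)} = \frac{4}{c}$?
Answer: $- \frac{1}{72} \approx -0.013889$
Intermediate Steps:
$P{\left(d \right)} = 3$ ($P{\left(d \right)} = 2 + \frac{d}{d} = 2 + 1 = 3$)
$S{\left(I \right)} = 2$ ($S{\left(I \right)} = -4 + 2 \cdot 3 = -4 + 6 = 2$)
$l{\left(Z \right)} = 4 Z$
$D{\left(K,Q \right)} = -72$ ($D{\left(K,Q \right)} = \left(2 - 8\right) 4 \cdot 3 = \left(-6\right) 12 = -72$)
$\frac{1}{D{\left(-296,P{\left(F{\left(2 \right)} \right)} \right)}} = \frac{1}{-72} = - \frac{1}{72}$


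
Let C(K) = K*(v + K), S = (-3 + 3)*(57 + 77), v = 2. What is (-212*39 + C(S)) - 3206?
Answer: -11474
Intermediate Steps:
S = 0 (S = 0*134 = 0)
C(K) = K*(2 + K)
(-212*39 + C(S)) - 3206 = (-212*39 + 0*(2 + 0)) - 3206 = (-8268 + 0*2) - 3206 = (-8268 + 0) - 3206 = -8268 - 3206 = -11474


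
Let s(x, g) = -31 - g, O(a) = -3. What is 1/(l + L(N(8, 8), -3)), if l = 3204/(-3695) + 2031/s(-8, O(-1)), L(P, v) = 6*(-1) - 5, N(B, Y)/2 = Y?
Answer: -103460/8732317 ≈ -0.011848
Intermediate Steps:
N(B, Y) = 2*Y
L(P, v) = -11 (L(P, v) = -6 - 5 = -11)
l = -7594257/103460 (l = 3204/(-3695) + 2031/(-31 - 1*(-3)) = 3204*(-1/3695) + 2031/(-31 + 3) = -3204/3695 + 2031/(-28) = -3204/3695 + 2031*(-1/28) = -3204/3695 - 2031/28 = -7594257/103460 ≈ -73.403)
1/(l + L(N(8, 8), -3)) = 1/(-7594257/103460 - 11) = 1/(-8732317/103460) = -103460/8732317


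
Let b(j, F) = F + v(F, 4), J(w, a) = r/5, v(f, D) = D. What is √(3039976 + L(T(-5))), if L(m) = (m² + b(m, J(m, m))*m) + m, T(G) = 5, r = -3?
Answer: √3040023 ≈ 1743.6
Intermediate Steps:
J(w, a) = -⅗ (J(w, a) = -3/5 = -3*⅕ = -⅗)
b(j, F) = 4 + F (b(j, F) = F + 4 = 4 + F)
L(m) = m² + 22*m/5 (L(m) = (m² + (4 - ⅗)*m) + m = (m² + 17*m/5) + m = m² + 22*m/5)
√(3039976 + L(T(-5))) = √(3039976 + (⅕)*5*(22 + 5*5)) = √(3039976 + (⅕)*5*(22 + 25)) = √(3039976 + (⅕)*5*47) = √(3039976 + 47) = √3040023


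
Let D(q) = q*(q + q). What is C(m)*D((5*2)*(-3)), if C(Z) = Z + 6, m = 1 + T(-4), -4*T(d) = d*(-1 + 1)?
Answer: 12600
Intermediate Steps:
T(d) = 0 (T(d) = -d*(-1 + 1)/4 = -d*0/4 = -¼*0 = 0)
D(q) = 2*q² (D(q) = q*(2*q) = 2*q²)
m = 1 (m = 1 + 0 = 1)
C(Z) = 6 + Z
C(m)*D((5*2)*(-3)) = (6 + 1)*(2*((5*2)*(-3))²) = 7*(2*(10*(-3))²) = 7*(2*(-30)²) = 7*(2*900) = 7*1800 = 12600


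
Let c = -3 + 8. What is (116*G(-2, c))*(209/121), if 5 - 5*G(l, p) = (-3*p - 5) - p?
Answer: 13224/11 ≈ 1202.2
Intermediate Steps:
c = 5
G(l, p) = 2 + 4*p/5 (G(l, p) = 1 - ((-3*p - 5) - p)/5 = 1 - ((-5 - 3*p) - p)/5 = 1 - (-5 - 4*p)/5 = 1 + (1 + 4*p/5) = 2 + 4*p/5)
(116*G(-2, c))*(209/121) = (116*(2 + (⅘)*5))*(209/121) = (116*(2 + 4))*(209*(1/121)) = (116*6)*(19/11) = 696*(19/11) = 13224/11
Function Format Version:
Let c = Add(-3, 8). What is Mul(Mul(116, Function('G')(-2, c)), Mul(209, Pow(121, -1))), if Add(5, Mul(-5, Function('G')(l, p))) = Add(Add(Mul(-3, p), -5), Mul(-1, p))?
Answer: Rational(13224, 11) ≈ 1202.2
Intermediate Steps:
c = 5
Function('G')(l, p) = Add(2, Mul(Rational(4, 5), p)) (Function('G')(l, p) = Add(1, Mul(Rational(-1, 5), Add(Add(Mul(-3, p), -5), Mul(-1, p)))) = Add(1, Mul(Rational(-1, 5), Add(Add(-5, Mul(-3, p)), Mul(-1, p)))) = Add(1, Mul(Rational(-1, 5), Add(-5, Mul(-4, p)))) = Add(1, Add(1, Mul(Rational(4, 5), p))) = Add(2, Mul(Rational(4, 5), p)))
Mul(Mul(116, Function('G')(-2, c)), Mul(209, Pow(121, -1))) = Mul(Mul(116, Add(2, Mul(Rational(4, 5), 5))), Mul(209, Pow(121, -1))) = Mul(Mul(116, Add(2, 4)), Mul(209, Rational(1, 121))) = Mul(Mul(116, 6), Rational(19, 11)) = Mul(696, Rational(19, 11)) = Rational(13224, 11)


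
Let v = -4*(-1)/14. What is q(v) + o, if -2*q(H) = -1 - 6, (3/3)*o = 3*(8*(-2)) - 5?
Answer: -99/2 ≈ -49.500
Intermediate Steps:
v = 2/7 (v = 4*(1/14) = 2/7 ≈ 0.28571)
o = -53 (o = 3*(8*(-2)) - 5 = 3*(-16) - 5 = -48 - 5 = -53)
q(H) = 7/2 (q(H) = -(-1 - 6)/2 = -½*(-7) = 7/2)
q(v) + o = 7/2 - 53 = -99/2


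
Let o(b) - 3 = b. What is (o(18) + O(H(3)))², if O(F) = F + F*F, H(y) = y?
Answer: 1089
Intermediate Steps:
O(F) = F + F²
o(b) = 3 + b
(o(18) + O(H(3)))² = ((3 + 18) + 3*(1 + 3))² = (21 + 3*4)² = (21 + 12)² = 33² = 1089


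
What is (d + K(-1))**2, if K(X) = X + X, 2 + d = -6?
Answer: 100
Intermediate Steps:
d = -8 (d = -2 - 6 = -8)
K(X) = 2*X
(d + K(-1))**2 = (-8 + 2*(-1))**2 = (-8 - 2)**2 = (-10)**2 = 100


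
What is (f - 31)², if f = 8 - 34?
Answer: 3249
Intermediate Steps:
f = -26
(f - 31)² = (-26 - 31)² = (-57)² = 3249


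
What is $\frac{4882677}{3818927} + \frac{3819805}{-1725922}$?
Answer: $- \frac{560039708731}{599197284154} \approx -0.93465$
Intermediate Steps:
$\frac{4882677}{3818927} + \frac{3819805}{-1725922} = 4882677 \cdot \frac{1}{3818927} + 3819805 \left(- \frac{1}{1725922}\right) = \frac{4882677}{3818927} - \frac{347255}{156902} = - \frac{560039708731}{599197284154}$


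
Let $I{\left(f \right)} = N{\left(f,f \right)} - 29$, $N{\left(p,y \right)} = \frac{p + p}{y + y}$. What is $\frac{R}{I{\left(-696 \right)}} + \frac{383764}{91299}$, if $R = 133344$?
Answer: $- \frac{3040857116}{639093} \approx -4758.1$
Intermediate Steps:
$N{\left(p,y \right)} = \frac{p}{y}$ ($N{\left(p,y \right)} = \frac{2 p}{2 y} = 2 p \frac{1}{2 y} = \frac{p}{y}$)
$I{\left(f \right)} = -28$ ($I{\left(f \right)} = \frac{f}{f} - 29 = 1 - 29 = -28$)
$\frac{R}{I{\left(-696 \right)}} + \frac{383764}{91299} = \frac{133344}{-28} + \frac{383764}{91299} = 133344 \left(- \frac{1}{28}\right) + 383764 \cdot \frac{1}{91299} = - \frac{33336}{7} + \frac{383764}{91299} = - \frac{3040857116}{639093}$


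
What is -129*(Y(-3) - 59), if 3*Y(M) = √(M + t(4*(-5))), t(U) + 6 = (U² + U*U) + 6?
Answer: 7611 - 43*√797 ≈ 6397.1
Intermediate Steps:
t(U) = 2*U² (t(U) = -6 + ((U² + U*U) + 6) = -6 + ((U² + U²) + 6) = -6 + (2*U² + 6) = -6 + (6 + 2*U²) = 2*U²)
Y(M) = √(800 + M)/3 (Y(M) = √(M + 2*(4*(-5))²)/3 = √(M + 2*(-20)²)/3 = √(M + 2*400)/3 = √(M + 800)/3 = √(800 + M)/3)
-129*(Y(-3) - 59) = -129*(√(800 - 3)/3 - 59) = -129*(√797/3 - 59) = -129*(-59 + √797/3) = 7611 - 43*√797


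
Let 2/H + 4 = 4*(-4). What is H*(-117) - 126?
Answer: -1143/10 ≈ -114.30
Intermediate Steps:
H = -1/10 (H = 2/(-4 + 4*(-4)) = 2/(-4 - 16) = 2/(-20) = 2*(-1/20) = -1/10 ≈ -0.10000)
H*(-117) - 126 = -1/10*(-117) - 126 = 117/10 - 126 = -1143/10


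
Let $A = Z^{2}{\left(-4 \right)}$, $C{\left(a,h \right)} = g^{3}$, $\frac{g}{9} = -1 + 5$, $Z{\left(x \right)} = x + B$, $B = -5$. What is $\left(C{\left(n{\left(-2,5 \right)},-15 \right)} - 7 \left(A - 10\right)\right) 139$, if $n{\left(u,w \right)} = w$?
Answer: $6416101$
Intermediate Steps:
$Z{\left(x \right)} = -5 + x$ ($Z{\left(x \right)} = x - 5 = -5 + x$)
$g = 36$ ($g = 9 \left(-1 + 5\right) = 9 \cdot 4 = 36$)
$C{\left(a,h \right)} = 46656$ ($C{\left(a,h \right)} = 36^{3} = 46656$)
$A = 81$ ($A = \left(-5 - 4\right)^{2} = \left(-9\right)^{2} = 81$)
$\left(C{\left(n{\left(-2,5 \right)},-15 \right)} - 7 \left(A - 10\right)\right) 139 = \left(46656 - 7 \left(81 - 10\right)\right) 139 = \left(46656 - 497\right) 139 = 46159 \cdot 139 = 6416101$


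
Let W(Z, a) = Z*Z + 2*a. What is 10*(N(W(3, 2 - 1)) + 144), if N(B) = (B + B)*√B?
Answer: 1440 + 220*√11 ≈ 2169.7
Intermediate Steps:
W(Z, a) = Z² + 2*a
N(B) = 2*B^(3/2) (N(B) = (2*B)*√B = 2*B^(3/2))
10*(N(W(3, 2 - 1)) + 144) = 10*(2*(3² + 2*(2 - 1))^(3/2) + 144) = 10*(2*(9 + 2*1)^(3/2) + 144) = 10*(2*(9 + 2)^(3/2) + 144) = 10*(2*11^(3/2) + 144) = 10*(2*(11*√11) + 144) = 10*(22*√11 + 144) = 10*(144 + 22*√11) = 1440 + 220*√11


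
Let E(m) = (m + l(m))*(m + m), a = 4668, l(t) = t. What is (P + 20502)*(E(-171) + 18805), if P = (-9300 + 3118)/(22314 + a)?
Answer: 37552265026679/13491 ≈ 2.7835e+9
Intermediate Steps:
E(m) = 4*m**2 (E(m) = (m + m)*(m + m) = (2*m)*(2*m) = 4*m**2)
P = -3091/13491 (P = (-9300 + 3118)/(22314 + 4668) = -6182/26982 = -6182*1/26982 = -3091/13491 ≈ -0.22912)
(P + 20502)*(E(-171) + 18805) = (-3091/13491 + 20502)*(4*(-171)**2 + 18805) = 276589391*(4*29241 + 18805)/13491 = 276589391*(116964 + 18805)/13491 = (276589391/13491)*135769 = 37552265026679/13491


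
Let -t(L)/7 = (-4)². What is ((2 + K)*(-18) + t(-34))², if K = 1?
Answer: 27556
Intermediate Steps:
t(L) = -112 (t(L) = -7*(-4)² = -7*16 = -112)
((2 + K)*(-18) + t(-34))² = ((2 + 1)*(-18) - 112)² = (3*(-18) - 112)² = (-54 - 112)² = (-166)² = 27556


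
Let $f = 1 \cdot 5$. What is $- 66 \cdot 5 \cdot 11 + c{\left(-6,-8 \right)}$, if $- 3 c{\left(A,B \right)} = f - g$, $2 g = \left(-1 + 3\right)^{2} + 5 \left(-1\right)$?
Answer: $- \frac{21791}{6} \approx -3631.8$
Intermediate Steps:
$f = 5$
$g = - \frac{1}{2}$ ($g = \frac{\left(-1 + 3\right)^{2} + 5 \left(-1\right)}{2} = \frac{2^{2} - 5}{2} = \frac{4 - 5}{2} = \frac{1}{2} \left(-1\right) = - \frac{1}{2} \approx -0.5$)
$c{\left(A,B \right)} = - \frac{11}{6}$ ($c{\left(A,B \right)} = - \frac{5 - - \frac{1}{2}}{3} = - \frac{5 + \frac{1}{2}}{3} = \left(- \frac{1}{3}\right) \frac{11}{2} = - \frac{11}{6}$)
$- 66 \cdot 5 \cdot 11 + c{\left(-6,-8 \right)} = - 66 \cdot 5 \cdot 11 - \frac{11}{6} = \left(-66\right) 55 - \frac{11}{6} = -3630 - \frac{11}{6} = - \frac{21791}{6}$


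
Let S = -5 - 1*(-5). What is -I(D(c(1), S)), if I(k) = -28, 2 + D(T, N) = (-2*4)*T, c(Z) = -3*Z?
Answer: 28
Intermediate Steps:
S = 0 (S = -5 + 5 = 0)
D(T, N) = -2 - 8*T (D(T, N) = -2 + (-2*4)*T = -2 - 8*T)
-I(D(c(1), S)) = -1*(-28) = 28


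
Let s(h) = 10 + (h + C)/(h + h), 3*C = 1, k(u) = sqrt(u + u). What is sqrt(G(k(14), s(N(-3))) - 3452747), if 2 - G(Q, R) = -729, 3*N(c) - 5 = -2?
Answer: 4*I*sqrt(215751) ≈ 1858.0*I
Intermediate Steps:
k(u) = sqrt(2)*sqrt(u) (k(u) = sqrt(2*u) = sqrt(2)*sqrt(u))
C = 1/3 (C = (1/3)*1 = 1/3 ≈ 0.33333)
N(c) = 1 (N(c) = 5/3 + (1/3)*(-2) = 5/3 - 2/3 = 1)
s(h) = 10 + (1/3 + h)/(2*h) (s(h) = 10 + (h + 1/3)/(h + h) = 10 + (1/3 + h)/((2*h)) = 10 + (1/3 + h)*(1/(2*h)) = 10 + (1/3 + h)/(2*h))
G(Q, R) = 731 (G(Q, R) = 2 - 1*(-729) = 2 + 729 = 731)
sqrt(G(k(14), s(N(-3))) - 3452747) = sqrt(731 - 3452747) = sqrt(-3452016) = 4*I*sqrt(215751)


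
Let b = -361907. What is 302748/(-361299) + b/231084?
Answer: -9557945525/3975734196 ≈ -2.4041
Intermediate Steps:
302748/(-361299) + b/231084 = 302748/(-361299) - 361907/231084 = 302748*(-1/361299) - 361907*1/231084 = -100916/120433 - 51701/33012 = -9557945525/3975734196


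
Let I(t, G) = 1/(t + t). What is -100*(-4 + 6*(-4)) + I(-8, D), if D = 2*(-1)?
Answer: 44799/16 ≈ 2799.9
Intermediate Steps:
D = -2
I(t, G) = 1/(2*t)
-100*(-4 + 6*(-4)) + I(-8, D) = -100*(-4 + 6*(-4)) + (1/2)/(-8) = -100*(-4 - 24) + (1/2)*(-1/8) = -100*(-28) - 1/16 = 2800 - 1/16 = 44799/16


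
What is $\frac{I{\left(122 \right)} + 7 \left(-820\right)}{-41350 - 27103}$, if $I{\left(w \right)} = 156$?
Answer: $\frac{5584}{68453} \approx 0.081574$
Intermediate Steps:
$\frac{I{\left(122 \right)} + 7 \left(-820\right)}{-41350 - 27103} = \frac{156 + 7 \left(-820\right)}{-41350 - 27103} = \frac{156 - 5740}{-68453} = \left(-5584\right) \left(- \frac{1}{68453}\right) = \frac{5584}{68453}$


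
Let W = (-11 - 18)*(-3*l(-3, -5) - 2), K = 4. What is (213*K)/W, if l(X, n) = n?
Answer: -852/377 ≈ -2.2599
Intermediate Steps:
W = -377 (W = (-11 - 18)*(-3*(-5) - 2) = -29*(15 - 2) = -29*13 = -377)
(213*K)/W = (213*4)/(-377) = 852*(-1/377) = -852/377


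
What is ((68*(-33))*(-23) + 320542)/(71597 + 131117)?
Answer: 186077/101357 ≈ 1.8359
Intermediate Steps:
((68*(-33))*(-23) + 320542)/(71597 + 131117) = (-2244*(-23) + 320542)/202714 = (51612 + 320542)*(1/202714) = 372154*(1/202714) = 186077/101357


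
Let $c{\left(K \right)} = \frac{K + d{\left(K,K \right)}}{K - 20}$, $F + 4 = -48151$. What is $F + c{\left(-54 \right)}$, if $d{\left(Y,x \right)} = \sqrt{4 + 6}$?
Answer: $- \frac{1781708}{37} - \frac{\sqrt{10}}{74} \approx -48154.0$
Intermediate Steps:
$F = -48155$ ($F = -4 - 48151 = -48155$)
$d{\left(Y,x \right)} = \sqrt{10}$
$c{\left(K \right)} = \frac{K + \sqrt{10}}{-20 + K}$ ($c{\left(K \right)} = \frac{K + \sqrt{10}}{K - 20} = \frac{K + \sqrt{10}}{-20 + K}$)
$F + c{\left(-54 \right)} = -48155 + \frac{-54 + \sqrt{10}}{-20 - 54} = -48155 + \frac{-54 + \sqrt{10}}{-74} = -48155 - \frac{-54 + \sqrt{10}}{74} = -48155 + \left(\frac{27}{37} - \frac{\sqrt{10}}{74}\right) = - \frac{1781708}{37} - \frac{\sqrt{10}}{74}$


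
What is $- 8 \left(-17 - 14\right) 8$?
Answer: $1984$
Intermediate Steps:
$- 8 \left(-17 - 14\right) 8 = - 8 \left(-31\right) 8 = - \left(-248\right) 8 = \left(-1\right) \left(-1984\right) = 1984$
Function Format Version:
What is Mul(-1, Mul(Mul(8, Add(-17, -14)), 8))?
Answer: 1984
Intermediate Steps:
Mul(-1, Mul(Mul(8, Add(-17, -14)), 8)) = Mul(-1, Mul(Mul(8, -31), 8)) = Mul(-1, Mul(-248, 8)) = Mul(-1, -1984) = 1984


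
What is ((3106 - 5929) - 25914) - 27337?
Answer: -56074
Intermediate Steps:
((3106 - 5929) - 25914) - 27337 = (-2823 - 25914) - 27337 = -28737 - 27337 = -56074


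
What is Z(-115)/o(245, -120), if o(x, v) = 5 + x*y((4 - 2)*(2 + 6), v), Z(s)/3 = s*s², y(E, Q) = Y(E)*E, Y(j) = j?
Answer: -182505/2509 ≈ -72.740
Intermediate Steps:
y(E, Q) = E² (y(E, Q) = E*E = E²)
Z(s) = 3*s³ (Z(s) = 3*(s*s²) = 3*s³)
o(x, v) = 5 + 256*x (o(x, v) = 5 + x*((4 - 2)*(2 + 6))² = 5 + x*(2*8)² = 5 + x*16² = 5 + x*256 = 5 + 256*x)
Z(-115)/o(245, -120) = (3*(-115)³)/(5 + 256*245) = (3*(-1520875))/(5 + 62720) = -4562625/62725 = -4562625*1/62725 = -182505/2509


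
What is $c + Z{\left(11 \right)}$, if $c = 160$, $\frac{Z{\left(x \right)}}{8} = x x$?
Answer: $1128$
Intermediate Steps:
$Z{\left(x \right)} = 8 x^{2}$ ($Z{\left(x \right)} = 8 x x = 8 x^{2}$)
$c + Z{\left(11 \right)} = 160 + 8 \cdot 11^{2} = 160 + 8 \cdot 121 = 160 + 968 = 1128$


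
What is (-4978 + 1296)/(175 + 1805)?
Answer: -1841/990 ≈ -1.8596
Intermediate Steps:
(-4978 + 1296)/(175 + 1805) = -3682/1980 = -3682*1/1980 = -1841/990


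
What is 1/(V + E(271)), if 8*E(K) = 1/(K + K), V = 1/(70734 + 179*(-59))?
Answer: 260910128/64509 ≈ 4044.6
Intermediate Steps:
V = 1/60173 (V = 1/(70734 - 10561) = 1/60173 ≈ 1.6619e-5)
E(K) = 1/(16*K) (E(K) = 1/(8*(K + K)) = 1/(8*((2*K))) = (1/(2*K))/8 = 1/(16*K))
1/(V + E(271)) = 1/(1/60173 + (1/16)/271) = 1/(1/60173 + (1/16)*(1/271)) = 1/(1/60173 + 1/4336) = 1/(64509/260910128) = 260910128/64509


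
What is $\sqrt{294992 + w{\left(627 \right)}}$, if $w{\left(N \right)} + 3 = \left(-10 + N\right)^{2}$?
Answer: $\sqrt{675678} \approx 822.0$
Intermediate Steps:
$w{\left(N \right)} = -3 + \left(-10 + N\right)^{2}$
$\sqrt{294992 + w{\left(627 \right)}} = \sqrt{294992 - \left(3 - \left(-10 + 627\right)^{2}\right)} = \sqrt{294992 - \left(3 - 617^{2}\right)} = \sqrt{294992 + \left(-3 + 380689\right)} = \sqrt{294992 + 380686} = \sqrt{675678}$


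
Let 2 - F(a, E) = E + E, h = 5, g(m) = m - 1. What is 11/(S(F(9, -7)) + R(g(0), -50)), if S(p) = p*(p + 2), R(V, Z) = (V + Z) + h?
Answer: 1/22 ≈ 0.045455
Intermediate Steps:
g(m) = -1 + m
F(a, E) = 2 - 2*E (F(a, E) = 2 - (E + E) = 2 - 2*E)
R(V, Z) = 5 + V + Z (R(V, Z) = (V + Z) + 5 = 5 + V + Z)
S(p) = p*(2 + p)
11/(S(F(9, -7)) + R(g(0), -50)) = 11/((2 - 2*(-7))*(2 + (2 - 2*(-7))) + (5 + (-1 + 0) - 50)) = 11/((2 + 14)*(2 + (2 + 14)) + (5 - 1 - 50)) = 11/(16*(2 + 16) - 46) = 11/(16*18 - 46) = 11/(288 - 46) = 11/242 = (1/242)*11 = 1/22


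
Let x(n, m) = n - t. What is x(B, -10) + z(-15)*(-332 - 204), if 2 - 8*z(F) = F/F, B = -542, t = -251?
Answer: -358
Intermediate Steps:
z(F) = ⅛ (z(F) = ¼ - F/(8*F) = ¼ - ⅛*1 = ¼ - ⅛ = ⅛)
x(n, m) = 251 + n (x(n, m) = n - 1*(-251) = n + 251 = 251 + n)
x(B, -10) + z(-15)*(-332 - 204) = (251 - 542) + (-332 - 204)/8 = -291 + (⅛)*(-536) = -291 - 67 = -358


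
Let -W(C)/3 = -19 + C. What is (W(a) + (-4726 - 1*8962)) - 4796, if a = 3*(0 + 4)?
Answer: -18463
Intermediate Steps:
a = 12 (a = 3*4 = 12)
W(C) = 57 - 3*C (W(C) = -3*(-19 + C) = 57 - 3*C)
(W(a) + (-4726 - 1*8962)) - 4796 = ((57 - 3*12) + (-4726 - 1*8962)) - 4796 = ((57 - 36) + (-4726 - 8962)) - 4796 = (21 - 13688) - 4796 = -13667 - 4796 = -18463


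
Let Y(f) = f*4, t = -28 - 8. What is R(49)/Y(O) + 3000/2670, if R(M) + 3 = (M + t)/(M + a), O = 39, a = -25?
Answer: 369149/333216 ≈ 1.1078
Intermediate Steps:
t = -36
R(M) = -3 + (-36 + M)/(-25 + M) (R(M) = -3 + (M - 36)/(M - 25) = -3 + (-36 + M)/(-25 + M))
Y(f) = 4*f
R(49)/Y(O) + 3000/2670 = ((39 - 2*49)/(-25 + 49))/((4*39)) + 3000/2670 = ((39 - 98)/24)/156 + 3000*(1/2670) = ((1/24)*(-59))*(1/156) + 100/89 = -59/24*1/156 + 100/89 = -59/3744 + 100/89 = 369149/333216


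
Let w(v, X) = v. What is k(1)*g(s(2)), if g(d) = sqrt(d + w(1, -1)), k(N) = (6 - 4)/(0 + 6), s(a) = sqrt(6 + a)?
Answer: sqrt(1 + 2*sqrt(2))/3 ≈ 0.65221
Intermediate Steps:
k(N) = 1/3 (k(N) = 2/6 = 2*(1/6) = 1/3)
g(d) = sqrt(1 + d) (g(d) = sqrt(d + 1) = sqrt(1 + d))
k(1)*g(s(2)) = sqrt(1 + sqrt(6 + 2))/3 = sqrt(1 + sqrt(8))/3 = sqrt(1 + 2*sqrt(2))/3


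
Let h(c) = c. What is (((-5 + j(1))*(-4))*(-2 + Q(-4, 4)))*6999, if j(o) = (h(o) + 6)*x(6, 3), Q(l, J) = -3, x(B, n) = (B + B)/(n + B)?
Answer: 606580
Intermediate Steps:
x(B, n) = 2*B/(B + n) (x(B, n) = (2*B)/(B + n) = 2*B/(B + n))
j(o) = 8 + 4*o/3 (j(o) = (o + 6)*(2*6/(6 + 3)) = (6 + o)*(2*6/9) = (6 + o)*(2*6*(1/9)) = (6 + o)*(4/3) = 8 + 4*o/3)
(((-5 + j(1))*(-4))*(-2 + Q(-4, 4)))*6999 = (((-5 + (8 + (4/3)*1))*(-4))*(-2 - 3))*6999 = (((-5 + (8 + 4/3))*(-4))*(-5))*6999 = (((-5 + 28/3)*(-4))*(-5))*6999 = (((13/3)*(-4))*(-5))*6999 = -52/3*(-5)*6999 = (260/3)*6999 = 606580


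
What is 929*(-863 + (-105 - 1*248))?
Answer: -1129664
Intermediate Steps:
929*(-863 + (-105 - 1*248)) = 929*(-863 + (-105 - 248)) = 929*(-863 - 353) = 929*(-1216) = -1129664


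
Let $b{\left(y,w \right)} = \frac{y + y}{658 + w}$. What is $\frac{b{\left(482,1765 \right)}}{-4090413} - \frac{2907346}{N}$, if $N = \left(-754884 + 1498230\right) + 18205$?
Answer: $- \frac{28814912486590018}{7547785801894149} \approx -3.8177$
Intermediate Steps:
$b{\left(y,w \right)} = \frac{2 y}{658 + w}$
$N = 761551$ ($N = 743346 + 18205 = 761551$)
$\frac{b{\left(482,1765 \right)}}{-4090413} - \frac{2907346}{N} = \frac{2 \cdot 482 \frac{1}{658 + 1765}}{-4090413} - \frac{2907346}{761551} = 2 \cdot 482 \cdot \frac{1}{2423} \left(- \frac{1}{4090413}\right) - \frac{2907346}{761551} = \frac{964}{2423} \left(- \frac{1}{4090413}\right) - \frac{2907346}{761551} = - \frac{964}{9911070699} - \frac{2907346}{761551} = - \frac{28814912486590018}{7547785801894149}$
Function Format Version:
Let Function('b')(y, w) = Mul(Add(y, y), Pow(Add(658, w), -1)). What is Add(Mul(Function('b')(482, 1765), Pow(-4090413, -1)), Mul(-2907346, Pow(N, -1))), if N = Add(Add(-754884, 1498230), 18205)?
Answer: Rational(-28814912486590018, 7547785801894149) ≈ -3.8177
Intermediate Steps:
Function('b')(y, w) = Mul(2, y, Pow(Add(658, w), -1)) (Function('b')(y, w) = Mul(Mul(2, y), Pow(Add(658, w), -1)) = Mul(2, y, Pow(Add(658, w), -1)))
N = 761551 (N = Add(743346, 18205) = 761551)
Add(Mul(Function('b')(482, 1765), Pow(-4090413, -1)), Mul(-2907346, Pow(N, -1))) = Add(Mul(Mul(2, 482, Pow(Add(658, 1765), -1)), Pow(-4090413, -1)), Mul(-2907346, Pow(761551, -1))) = Add(Mul(Mul(2, 482, Pow(2423, -1)), Rational(-1, 4090413)), Mul(-2907346, Rational(1, 761551))) = Add(Mul(Mul(2, 482, Rational(1, 2423)), Rational(-1, 4090413)), Rational(-2907346, 761551)) = Add(Mul(Rational(964, 2423), Rational(-1, 4090413)), Rational(-2907346, 761551)) = Add(Rational(-964, 9911070699), Rational(-2907346, 761551)) = Rational(-28814912486590018, 7547785801894149)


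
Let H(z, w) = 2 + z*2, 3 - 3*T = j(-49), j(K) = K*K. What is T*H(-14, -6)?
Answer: 62348/3 ≈ 20783.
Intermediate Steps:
j(K) = K**2
T = -2398/3 (T = 1 - 1/3*(-49)**2 = 1 - 1/3*2401 = 1 - 2401/3 = -2398/3 ≈ -799.33)
H(z, w) = 2 + 2*z
T*H(-14, -6) = -2398*(2 + 2*(-14))/3 = -2398*(2 - 28)/3 = -2398/3*(-26) = 62348/3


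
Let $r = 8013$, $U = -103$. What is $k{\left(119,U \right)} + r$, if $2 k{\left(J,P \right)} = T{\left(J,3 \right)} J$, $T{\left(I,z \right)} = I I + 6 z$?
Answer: $\frac{1703327}{2} \approx 8.5166 \cdot 10^{5}$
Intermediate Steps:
$T{\left(I,z \right)} = I^{2} + 6 z$
$k{\left(J,P \right)} = \frac{J \left(18 + J^{2}\right)}{2}$ ($k{\left(J,P \right)} = \frac{\left(J^{2} + 6 \cdot 3\right) J}{2} = \frac{\left(J^{2} + 18\right) J}{2} = \frac{\left(18 + J^{2}\right) J}{2} = \frac{J \left(18 + J^{2}\right)}{2}$)
$k{\left(119,U \right)} + r = \frac{1}{2} \cdot 119 \left(18 + 119^{2}\right) + 8013 = \frac{1}{2} \cdot 119 \left(18 + 14161\right) + 8013 = \frac{1}{2} \cdot 119 \cdot 14179 + 8013 = \frac{1687301}{2} + 8013 = \frac{1703327}{2}$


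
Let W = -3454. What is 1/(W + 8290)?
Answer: 1/4836 ≈ 0.00020678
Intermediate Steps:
1/(W + 8290) = 1/(-3454 + 8290) = 1/4836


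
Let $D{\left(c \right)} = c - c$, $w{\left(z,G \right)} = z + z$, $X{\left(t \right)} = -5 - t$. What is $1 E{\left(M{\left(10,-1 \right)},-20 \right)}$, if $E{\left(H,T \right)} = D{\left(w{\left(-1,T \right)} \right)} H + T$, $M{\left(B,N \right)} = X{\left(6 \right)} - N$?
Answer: $-20$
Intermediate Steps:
$w{\left(z,G \right)} = 2 z$
$D{\left(c \right)} = 0$
$M{\left(B,N \right)} = -11 - N$ ($M{\left(B,N \right)} = \left(-5 - 6\right) - N = -11 - N$)
$E{\left(H,T \right)} = T$ ($E{\left(H,T \right)} = 0 H + T = 0 + T = T$)
$1 E{\left(M{\left(10,-1 \right)},-20 \right)} = 1 \left(-20\right) = -20$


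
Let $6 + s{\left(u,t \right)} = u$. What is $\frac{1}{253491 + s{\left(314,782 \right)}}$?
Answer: $\frac{1}{253799} \approx 3.9401 \cdot 10^{-6}$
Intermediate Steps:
$s{\left(u,t \right)} = -6 + u$
$\frac{1}{253491 + s{\left(314,782 \right)}} = \frac{1}{253491 + \left(-6 + 314\right)} = \frac{1}{253491 + 308} = \frac{1}{253799}$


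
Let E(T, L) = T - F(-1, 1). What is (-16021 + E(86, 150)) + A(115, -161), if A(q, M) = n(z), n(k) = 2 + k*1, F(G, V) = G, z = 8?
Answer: -15924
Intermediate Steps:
E(T, L) = 1 + T (E(T, L) = T - 1*(-1) = T + 1 = 1 + T)
n(k) = 2 + k
A(q, M) = 10 (A(q, M) = 2 + 8 = 10)
(-16021 + E(86, 150)) + A(115, -161) = (-16021 + (1 + 86)) + 10 = (-16021 + 87) + 10 = -15934 + 10 = -15924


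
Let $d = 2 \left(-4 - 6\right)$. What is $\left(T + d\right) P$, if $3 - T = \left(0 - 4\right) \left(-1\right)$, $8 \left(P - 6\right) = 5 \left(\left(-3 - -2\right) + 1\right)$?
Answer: $-126$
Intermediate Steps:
$d = -20$ ($d = 2 \left(-10\right) = -20$)
$P = 6$ ($P = 6 + \frac{5 \left(\left(-3 - -2\right) + 1\right)}{8} = 6 + \frac{5 \left(\left(-3 + 2\right) + 1\right)}{8} = 6 + \frac{5 \left(-1 + 1\right)}{8} = 6 + \frac{5 \cdot 0}{8} = 6 + \frac{1}{8} \cdot 0 = 6 + 0 = 6$)
$T = -1$ ($T = 3 - \left(0 - 4\right) \left(-1\right) = 3 - \left(-4\right) \left(-1\right) = 3 - 4 = -1$)
$\left(T + d\right) P = \left(-1 - 20\right) 6 = \left(-21\right) 6 = -126$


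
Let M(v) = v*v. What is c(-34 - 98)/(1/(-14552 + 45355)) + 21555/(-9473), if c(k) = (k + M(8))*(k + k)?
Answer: 5238336473133/9473 ≈ 5.5298e+8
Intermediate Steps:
M(v) = v**2
c(k) = 2*k*(64 + k) (c(k) = (k + 8**2)*(k + k) = (k + 64)*(2*k) = (64 + k)*(2*k) = 2*k*(64 + k))
c(-34 - 98)/(1/(-14552 + 45355)) + 21555/(-9473) = (2*(-34 - 98)*(64 + (-34 - 98)))/(1/(-14552 + 45355)) + 21555/(-9473) = (2*(-132)*(64 - 132))/(1/30803) + 21555*(-1/9473) = (2*(-132)*(-68))/(1/30803) - 21555/9473 = 17952*30803 - 21555/9473 = 552975456 - 21555/9473 = 5238336473133/9473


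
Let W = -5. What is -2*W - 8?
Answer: 2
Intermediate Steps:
-2*W - 8 = -2*(-5) - 8 = 10 - 8 = 2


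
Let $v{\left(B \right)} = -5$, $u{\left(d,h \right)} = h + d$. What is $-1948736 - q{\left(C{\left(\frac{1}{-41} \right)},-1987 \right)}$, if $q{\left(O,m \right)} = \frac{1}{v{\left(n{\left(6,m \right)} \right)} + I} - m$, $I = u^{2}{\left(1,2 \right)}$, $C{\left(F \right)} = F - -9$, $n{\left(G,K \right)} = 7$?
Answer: $- \frac{7802893}{4} \approx -1.9507 \cdot 10^{6}$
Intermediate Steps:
$u{\left(d,h \right)} = d + h$
$C{\left(F \right)} = 9 + F$ ($C{\left(F \right)} = F + 9 = 9 + F$)
$I = 9$ ($I = \left(1 + 2\right)^{2} = 3^{2} = 9$)
$q{\left(O,m \right)} = \frac{1}{4} - m$ ($q{\left(O,m \right)} = \frac{1}{-5 + 9} - m = \frac{1}{4} - m$)
$-1948736 - q{\left(C{\left(\frac{1}{-41} \right)},-1987 \right)} = -1948736 - \left(\frac{1}{4} - -1987\right) = -1948736 - \left(\frac{1}{4} + 1987\right) = -1948736 - \frac{7949}{4} = - \frac{7802893}{4}$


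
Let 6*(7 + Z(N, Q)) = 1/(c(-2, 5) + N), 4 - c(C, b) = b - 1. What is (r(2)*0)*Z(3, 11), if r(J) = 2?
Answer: 0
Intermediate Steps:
c(C, b) = 5 - b (c(C, b) = 4 - (b - 1) = 4 - (-1 + b) = 4 + (1 - b) = 5 - b)
Z(N, Q) = -7 + 1/(6*N) (Z(N, Q) = -7 + 1/(6*((5 - 1*5) + N)) = -7 + 1/(6*((5 - 5) + N)) = -7 + 1/(6*(0 + N)) = -7 + 1/(6*N))
(r(2)*0)*Z(3, 11) = (2*0)*(-7 + (⅙)/3) = 0*(-7 + (⅙)*(⅓)) = 0*(-7 + 1/18) = 0*(-125/18) = 0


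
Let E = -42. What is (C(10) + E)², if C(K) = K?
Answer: 1024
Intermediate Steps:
(C(10) + E)² = (10 - 42)² = (-32)² = 1024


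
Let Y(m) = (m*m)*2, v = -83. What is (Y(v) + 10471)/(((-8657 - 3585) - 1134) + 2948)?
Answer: -8083/3476 ≈ -2.3254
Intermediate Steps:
Y(m) = 2*m**2 (Y(m) = m**2*2 = 2*m**2)
(Y(v) + 10471)/(((-8657 - 3585) - 1134) + 2948) = (2*(-83)**2 + 10471)/(((-8657 - 3585) - 1134) + 2948) = (2*6889 + 10471)/((-12242 - 1134) + 2948) = (13778 + 10471)/(-13376 + 2948) = 24249/(-10428) = 24249*(-1/10428) = -8083/3476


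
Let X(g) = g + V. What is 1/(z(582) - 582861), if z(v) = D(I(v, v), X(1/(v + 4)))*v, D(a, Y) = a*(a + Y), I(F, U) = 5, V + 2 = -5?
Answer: -293/172482078 ≈ -1.6987e-6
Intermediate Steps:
V = -7 (V = -2 - 5 = -7)
X(g) = -7 + g (X(g) = g - 7 = -7 + g)
D(a, Y) = a*(Y + a)
z(v) = v*(-10 + 5/(4 + v)) (z(v) = (5*((-7 + 1/(v + 4)) + 5))*v = (5*((-7 + 1/(4 + v)) + 5))*v = (5*(-2 + 1/(4 + v)))*v = (-10 + 5/(4 + v))*v = v*(-10 + 5/(4 + v)))
1/(z(582) - 582861) = 1/(-5*582*(7 + 2*582)/(4 + 582) - 582861) = 1/(-5*582*(7 + 1164)/586 - 582861) = 1/(-5*582*1/586*1171 - 582861) = 1/(-1703805/293 - 582861) = 1/(-172482078/293) = -293/172482078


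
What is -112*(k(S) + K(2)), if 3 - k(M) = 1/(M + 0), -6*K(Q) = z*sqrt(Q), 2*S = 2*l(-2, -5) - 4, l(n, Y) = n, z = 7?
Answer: -364 + 392*sqrt(2)/3 ≈ -179.21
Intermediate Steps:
S = -4 (S = (2*(-2) - 4)/2 = (-4 - 4)/2 = (1/2)*(-8) = -4)
K(Q) = -7*sqrt(Q)/6
k(M) = 3 - 1/M (k(M) = 3 - 1/(M + 0) = 3 - 1/M)
-112*(k(S) + K(2)) = -112*((3 - 1/(-4)) - 7*sqrt(2)/6) = -112*((3 - 1*(-1/4)) - 7*sqrt(2)/6) = -112*((3 + 1/4) - 7*sqrt(2)/6) = -112*(13/4 - 7*sqrt(2)/6) = -364 + 392*sqrt(2)/3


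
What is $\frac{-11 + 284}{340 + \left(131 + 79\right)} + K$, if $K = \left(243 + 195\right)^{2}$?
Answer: $\frac{105514473}{550} \approx 1.9184 \cdot 10^{5}$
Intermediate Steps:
$K = 191844$ ($K = 438^{2} = 191844$)
$\frac{-11 + 284}{340 + \left(131 + 79\right)} + K = \frac{-11 + 284}{340 + \left(131 + 79\right)} + 191844 = \frac{1}{340 + 210} \cdot 273 + 191844 = \frac{1}{550} \cdot 273 + 191844 = \frac{273}{550} + 191844 = \frac{105514473}{550}$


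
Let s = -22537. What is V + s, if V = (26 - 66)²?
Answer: -20937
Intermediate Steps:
V = 1600 (V = (-40)² = 1600)
V + s = 1600 - 22537 = -20937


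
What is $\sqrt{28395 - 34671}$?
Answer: $2 i \sqrt{1569} \approx 79.221 i$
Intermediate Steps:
$\sqrt{28395 - 34671} = \sqrt{-6276} = 2 i \sqrt{1569}$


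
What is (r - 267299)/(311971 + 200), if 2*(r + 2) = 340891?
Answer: -193711/624342 ≈ -0.31026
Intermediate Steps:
r = 340887/2 (r = -2 + (½)*340891 = -2 + 340891/2 = 340887/2 ≈ 1.7044e+5)
(r - 267299)/(311971 + 200) = (340887/2 - 267299)/(311971 + 200) = -193711/2/312171 = -193711/2*1/312171 = -193711/624342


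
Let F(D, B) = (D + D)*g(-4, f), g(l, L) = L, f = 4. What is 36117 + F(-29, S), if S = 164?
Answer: 35885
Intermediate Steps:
F(D, B) = 8*D (F(D, B) = (D + D)*4 = (2*D)*4 = 8*D)
36117 + F(-29, S) = 36117 + 8*(-29) = 36117 - 232 = 35885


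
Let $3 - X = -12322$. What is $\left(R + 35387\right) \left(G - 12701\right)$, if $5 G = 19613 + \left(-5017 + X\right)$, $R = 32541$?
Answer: $- \frac{2485077952}{5} \approx -4.9702 \cdot 10^{8}$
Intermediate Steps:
$X = 12325$ ($X = 3 - -12322 = 3 + 12322 = 12325$)
$G = \frac{26921}{5}$ ($G = \frac{19613 + \left(-5017 + 12325\right)}{5} = \frac{19613 + 7308}{5} = \frac{1}{5} \cdot 26921 = \frac{26921}{5} \approx 5384.2$)
$\left(R + 35387\right) \left(G - 12701\right) = \left(32541 + 35387\right) \left(\frac{26921}{5} - 12701\right) = 67928 \left(- \frac{36584}{5}\right) = - \frac{2485077952}{5}$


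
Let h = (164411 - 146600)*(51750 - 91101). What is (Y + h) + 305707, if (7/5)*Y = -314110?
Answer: -4905595228/7 ≈ -7.0080e+8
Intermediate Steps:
Y = -1570550/7 (Y = (5/7)*(-314110) = -1570550/7 ≈ -2.2436e+5)
h = -700880661 (h = 17811*(-39351) = -700880661)
(Y + h) + 305707 = (-1570550/7 - 700880661) + 305707 = -4907735177/7 + 305707 = -4905595228/7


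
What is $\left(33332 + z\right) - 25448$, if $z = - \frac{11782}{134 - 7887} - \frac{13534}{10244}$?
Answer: $\frac{313088350397}{39710866} \approx 7884.2$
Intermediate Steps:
$z = \frac{7882853}{39710866}$ ($z = - \frac{11782}{-7753} - \frac{6767}{5122} = \left(-11782\right) \left(- \frac{1}{7753}\right) - \frac{6767}{5122} = \frac{11782}{7753} - \frac{6767}{5122} = \frac{7882853}{39710866} \approx 0.19851$)
$\left(33332 + z\right) - 25448 = \left(33332 + \frac{7882853}{39710866}\right) - 25448 = \frac{1323650468365}{39710866} - 25448 = \frac{313088350397}{39710866}$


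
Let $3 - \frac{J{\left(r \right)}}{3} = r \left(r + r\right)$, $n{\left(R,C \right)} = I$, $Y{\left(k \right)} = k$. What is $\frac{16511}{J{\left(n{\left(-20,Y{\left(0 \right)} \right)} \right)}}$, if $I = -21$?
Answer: $- \frac{16511}{2637} \approx -6.2613$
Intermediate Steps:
$n{\left(R,C \right)} = -21$
$J{\left(r \right)} = 9 - 6 r^{2}$ ($J{\left(r \right)} = 9 - 3 r \left(r + r\right) = 9 - 3 r 2 r = 9 - 3 \cdot 2 r^{2} = 9 - 6 r^{2}$)
$\frac{16511}{J{\left(n{\left(-20,Y{\left(0 \right)} \right)} \right)}} = \frac{16511}{9 - 6 \left(-21\right)^{2}} = \frac{16511}{9 - 2646} = \frac{16511}{-2637} = 16511 \left(- \frac{1}{2637}\right) = - \frac{16511}{2637}$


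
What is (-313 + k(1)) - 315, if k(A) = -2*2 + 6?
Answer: -626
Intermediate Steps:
k(A) = 2 (k(A) = -4 + 6 = 2)
(-313 + k(1)) - 315 = (-313 + 2) - 315 = -311 - 315 = -626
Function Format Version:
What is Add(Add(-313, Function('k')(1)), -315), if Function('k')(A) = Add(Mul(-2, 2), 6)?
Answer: -626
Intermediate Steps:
Function('k')(A) = 2 (Function('k')(A) = Add(-4, 6) = 2)
Add(Add(-313, Function('k')(1)), -315) = Add(Add(-313, 2), -315) = Add(-311, -315) = -626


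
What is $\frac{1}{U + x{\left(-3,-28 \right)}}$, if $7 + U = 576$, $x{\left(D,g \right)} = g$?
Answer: $\frac{1}{541} \approx 0.0018484$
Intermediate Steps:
$U = 569$ ($U = -7 + 576 = 569$)
$\frac{1}{U + x{\left(-3,-28 \right)}} = \frac{1}{569 - 28} = \frac{1}{541}$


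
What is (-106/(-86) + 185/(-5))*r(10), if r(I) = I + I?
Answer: -30760/43 ≈ -715.35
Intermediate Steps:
r(I) = 2*I
(-106/(-86) + 185/(-5))*r(10) = (-106/(-86) + 185/(-5))*(2*10) = (-106*(-1/86) + 185*(-⅕))*20 = (53/43 - 37)*20 = -1538/43*20 = -30760/43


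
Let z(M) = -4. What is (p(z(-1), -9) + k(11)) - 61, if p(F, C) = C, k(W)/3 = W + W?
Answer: -4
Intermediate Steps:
k(W) = 6*W (k(W) = 3*(W + W) = 3*(2*W) = 6*W)
(p(z(-1), -9) + k(11)) - 61 = (-9 + 6*11) - 61 = (-9 + 66) - 61 = 57 - 61 = -4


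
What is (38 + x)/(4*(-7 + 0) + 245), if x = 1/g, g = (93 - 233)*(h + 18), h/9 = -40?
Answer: 1819441/10389960 ≈ 0.17512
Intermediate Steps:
h = -360 (h = 9*(-40) = -360)
g = 47880 (g = (93 - 233)*(-360 + 18) = -140*(-342) = 47880)
x = 1/47880 ≈ 2.0886e-5
(38 + x)/(4*(-7 + 0) + 245) = (38 + 1/47880)/(4*(-7 + 0) + 245) = 1819441/(47880*(4*(-7) + 245)) = 1819441/(47880*(-28 + 245)) = (1819441/47880)/217 = (1819441/47880)*(1/217) = 1819441/10389960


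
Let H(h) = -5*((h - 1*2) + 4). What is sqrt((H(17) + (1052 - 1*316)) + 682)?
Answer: 21*sqrt(3) ≈ 36.373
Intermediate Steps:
H(h) = -10 - 5*h (H(h) = -5*((h - 2) + 4) = -5*((-2 + h) + 4) = -5*(2 + h) = -10 - 5*h)
sqrt((H(17) + (1052 - 1*316)) + 682) = sqrt(((-10 - 5*17) + (1052 - 1*316)) + 682) = sqrt(((-10 - 85) + (1052 - 316)) + 682) = sqrt((-95 + 736) + 682) = sqrt(641 + 682) = sqrt(1323) = 21*sqrt(3)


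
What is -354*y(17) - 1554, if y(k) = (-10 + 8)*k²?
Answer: 203058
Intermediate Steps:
y(k) = -2*k²
-354*y(17) - 1554 = -(-708)*17² - 1554 = -(-708)*289 - 1554 = -354*(-578) - 1554 = 204612 - 1554 = 203058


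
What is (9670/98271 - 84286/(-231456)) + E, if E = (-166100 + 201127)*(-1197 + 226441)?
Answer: 29908783016349556619/3790902096 ≈ 7.8896e+9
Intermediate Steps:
E = 7889621588 (E = 35027*225244 = 7889621588)
(9670/98271 - 84286/(-231456)) + E = (9670/98271 - 84286/(-231456)) + 7889621588 = (9670*(1/98271) - 84286*(-1/231456)) + 7889621588 = (9670/98271 + 42143/115728) + 7889621588 = 1753508171/3790902096 + 7889621588 = 29908783016349556619/3790902096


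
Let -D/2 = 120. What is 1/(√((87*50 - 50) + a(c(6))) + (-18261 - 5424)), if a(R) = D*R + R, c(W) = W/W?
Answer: -23685/560975164 - √4061/560975164 ≈ -4.2335e-5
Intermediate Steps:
D = -240 (D = -2*120 = -240)
c(W) = 1
a(R) = -239*R (a(R) = -240*R + R = -239*R)
1/(√((87*50 - 50) + a(c(6))) + (-18261 - 5424)) = 1/(√((87*50 - 50) - 239*1) + (-18261 - 5424)) = 1/(√((4350 - 50) - 239) - 23685) = 1/(√(4300 - 239) - 23685) = 1/(√4061 - 23685) = 1/(-23685 + √4061)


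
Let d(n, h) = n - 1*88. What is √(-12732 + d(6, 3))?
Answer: I*√12814 ≈ 113.2*I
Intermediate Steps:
d(n, h) = -88 + n (d(n, h) = n - 88 = -88 + n)
√(-12732 + d(6, 3)) = √(-12732 + (-88 + 6)) = √(-12732 - 82) = √(-12814) = I*√12814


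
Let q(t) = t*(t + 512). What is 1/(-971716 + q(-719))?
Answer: -1/822883 ≈ -1.2152e-6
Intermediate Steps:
q(t) = t*(512 + t)
1/(-971716 + q(-719)) = 1/(-971716 - 719*(512 - 719)) = 1/(-971716 - 719*(-207)) = 1/(-971716 + 148833) = 1/(-822883) = -1/822883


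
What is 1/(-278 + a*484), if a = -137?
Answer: -1/66586 ≈ -1.5018e-5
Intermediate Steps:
1/(-278 + a*484) = 1/(-278 - 137*484) = 1/(-278 - 66308) = 1/(-66586) = -1/66586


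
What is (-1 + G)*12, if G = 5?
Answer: 48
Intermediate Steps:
(-1 + G)*12 = (-1 + 5)*12 = 4*12 = 48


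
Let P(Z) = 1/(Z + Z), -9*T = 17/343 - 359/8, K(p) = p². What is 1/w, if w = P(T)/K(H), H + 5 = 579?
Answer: 206764681/63 ≈ 3.2820e+6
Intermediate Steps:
H = 574 (H = -5 + 579 = 574)
T = 123001/24696 (T = -(17/343 - 359/8)/9 = -⅑*(-123001/2744) = 123001/24696 ≈ 4.9806)
P(Z) = 1/(2*Z)
w = 63/206764681 (w = (1/(2*(123001/24696)))/(574²) = ((½)*(24696/123001))/329476 = (12348/123001)*(1/329476) = 63/206764681 ≈ 3.0469e-7)
1/w = 1/(63/206764681) = 206764681/63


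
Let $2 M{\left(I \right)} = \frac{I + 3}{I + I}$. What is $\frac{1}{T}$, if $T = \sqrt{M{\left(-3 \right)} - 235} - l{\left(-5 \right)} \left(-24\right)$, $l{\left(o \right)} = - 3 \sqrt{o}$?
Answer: $- \frac{i}{\sqrt{235} - 72 \sqrt{5}} \approx 0.006865 i$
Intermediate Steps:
$M{\left(I \right)} = \frac{3 + I}{4 I}$ ($M{\left(I \right)} = \frac{\left(I + 3\right) \frac{1}{I + I}}{2} = \frac{\left(3 + I\right) \frac{1}{2 I}}{2} = \frac{\frac{1}{2} \frac{1}{I} \left(3 + I\right)}{2} = \frac{3 + I}{4 I}$)
$T = i \sqrt{235} - 72 i \sqrt{5}$ ($T = \sqrt{\frac{3 - 3}{4 \left(-3\right)} - 235} - - 3 \sqrt{-5} \left(-24\right) = \sqrt{\frac{1}{4} \left(- \frac{1}{3}\right) 0 - 235} - - 3 i \sqrt{5} \left(-24\right) = \sqrt{0 - 235} - - 3 i \sqrt{5} \left(-24\right) = \sqrt{-235} - 72 i \sqrt{5} = i \sqrt{235} - 72 i \sqrt{5} \approx - 145.67 i$)
$\frac{1}{T} = \frac{1}{i \left(\sqrt{235} - 72 \sqrt{5}\right)} = - \frac{i}{\sqrt{235} - 72 \sqrt{5}}$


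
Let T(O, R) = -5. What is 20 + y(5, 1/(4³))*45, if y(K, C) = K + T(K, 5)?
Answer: 20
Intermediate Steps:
y(K, C) = -5 + K (y(K, C) = K - 5 = -5 + K)
20 + y(5, 1/(4³))*45 = 20 + (-5 + 5)*45 = 20 + 0*45 = 20 + 0 = 20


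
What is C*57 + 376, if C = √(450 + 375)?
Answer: 376 + 285*√33 ≈ 2013.2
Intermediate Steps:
C = 5*√33 (C = √825 = 5*√33 ≈ 28.723)
C*57 + 376 = (5*√33)*57 + 376 = 285*√33 + 376 = 376 + 285*√33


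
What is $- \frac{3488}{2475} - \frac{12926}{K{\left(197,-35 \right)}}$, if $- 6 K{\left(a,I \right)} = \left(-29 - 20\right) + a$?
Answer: $\frac{47858719}{91575} \approx 522.62$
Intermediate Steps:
$K{\left(a,I \right)} = \frac{49}{6} - \frac{a}{6}$ ($K{\left(a,I \right)} = - \frac{\left(-29 - 20\right) + a}{6} = - \frac{-49 + a}{6} = \frac{49}{6} - \frac{a}{6}$)
$- \frac{3488}{2475} - \frac{12926}{K{\left(197,-35 \right)}} = - \frac{3488}{2475} - \frac{12926}{\frac{49}{6} - \frac{197}{6}} = \left(-3488\right) \frac{1}{2475} - \frac{12926}{\frac{49}{6} - \frac{197}{6}} = - \frac{3488}{2475} - \frac{12926}{- \frac{74}{3}} = - \frac{3488}{2475} - - \frac{19389}{37} = - \frac{3488}{2475} + \frac{19389}{37} = \frac{47858719}{91575}$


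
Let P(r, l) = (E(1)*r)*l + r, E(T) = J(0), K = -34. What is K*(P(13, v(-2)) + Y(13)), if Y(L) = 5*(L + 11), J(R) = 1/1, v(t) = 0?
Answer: -4522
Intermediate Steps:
J(R) = 1
E(T) = 1
Y(L) = 55 + 5*L (Y(L) = 5*(11 + L) = 55 + 5*L)
P(r, l) = r + l*r (P(r, l) = (1*r)*l + r = r*l + r = l*r + r = r + l*r)
K*(P(13, v(-2)) + Y(13)) = -34*(13*(1 + 0) + (55 + 5*13)) = -34*(13*1 + (55 + 65)) = -34*(13 + 120) = -34*133 = -4522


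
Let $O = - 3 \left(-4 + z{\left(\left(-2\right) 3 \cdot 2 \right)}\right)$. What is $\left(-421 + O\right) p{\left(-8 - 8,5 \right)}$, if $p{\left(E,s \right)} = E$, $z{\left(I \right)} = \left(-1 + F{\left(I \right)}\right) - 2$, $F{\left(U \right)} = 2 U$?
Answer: $5248$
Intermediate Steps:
$z{\left(I \right)} = -3 + 2 I$ ($z{\left(I \right)} = \left(-1 + 2 I\right) - 2 = -3 + 2 I$)
$O = 93$ ($O = - 3 \left(-4 + \left(-3 + 2 \left(-2\right) 3 \cdot 2\right)\right) = - 3 \left(-4 + \left(-3 + 2 \left(\left(-6\right) 2\right)\right)\right) = - 3 \left(-4 + \left(-3 + 2 \left(-12\right)\right)\right) = - 3 \left(-4 - 27\right) = \left(-3\right) \left(-31\right) = 93$)
$\left(-421 + O\right) p{\left(-8 - 8,5 \right)} = \left(-421 + 93\right) \left(-8 - 8\right) = - 328 \left(-8 - 8\right) = \left(-328\right) \left(-16\right) = 5248$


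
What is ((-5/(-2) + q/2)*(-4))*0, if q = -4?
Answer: 0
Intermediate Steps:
((-5/(-2) + q/2)*(-4))*0 = ((-5/(-2) - 4/2)*(-4))*0 = ((-5*(-1/2) - 4*1/2)*(-4))*0 = ((5/2 - 2)*(-4))*0 = ((1/2)*(-4))*0 = -2*0 = 0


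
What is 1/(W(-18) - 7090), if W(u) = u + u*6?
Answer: -1/7216 ≈ -0.00013858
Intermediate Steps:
W(u) = 7*u (W(u) = u + 6*u = 7*u)
1/(W(-18) - 7090) = 1/(7*(-18) - 7090) = 1/(-126 - 7090) = 1/(-7216) = -1/7216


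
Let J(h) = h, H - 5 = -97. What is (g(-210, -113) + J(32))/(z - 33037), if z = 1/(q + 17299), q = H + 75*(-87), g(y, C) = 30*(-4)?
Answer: 940016/352901233 ≈ 0.0026637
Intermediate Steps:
H = -92 (H = 5 - 97 = -92)
g(y, C) = -120
q = -6617 (q = -92 + 75*(-87) = -92 - 6525 = -6617)
z = 1/10682 (z = 1/(-6617 + 17299) = 1/10682 ≈ 9.3615e-5)
(g(-210, -113) + J(32))/(z - 33037) = (-120 + 32)/(1/10682 - 33037) = -88/(-352901233/10682) = -88*(-10682/352901233) = 940016/352901233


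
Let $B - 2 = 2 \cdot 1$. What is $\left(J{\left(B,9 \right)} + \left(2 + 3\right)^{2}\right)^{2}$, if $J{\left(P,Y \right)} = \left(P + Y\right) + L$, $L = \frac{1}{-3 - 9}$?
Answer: $\frac{207025}{144} \approx 1437.7$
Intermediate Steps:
$L = - \frac{1}{12}$ ($L = \frac{1}{-12} = - \frac{1}{12} \approx -0.083333$)
$B = 4$ ($B = 2 + 2 \cdot 1 = 2 + 2 = 4$)
$J{\left(P,Y \right)} = - \frac{1}{12} + P + Y$ ($J{\left(P,Y \right)} = \left(P + Y\right) - \frac{1}{12} = - \frac{1}{12} + P + Y$)
$\left(J{\left(B,9 \right)} + \left(2 + 3\right)^{2}\right)^{2} = \left(\left(- \frac{1}{12} + 4 + 9\right) + \left(2 + 3\right)^{2}\right)^{2} = \left(\frac{155}{12} + 5^{2}\right)^{2} = \left(\frac{155}{12} + 25\right)^{2} = \left(\frac{455}{12}\right)^{2} = \frac{207025}{144}$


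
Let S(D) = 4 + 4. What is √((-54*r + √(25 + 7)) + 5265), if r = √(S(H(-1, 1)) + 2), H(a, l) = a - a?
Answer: √(5265 - 54*√10 + 4*√2) ≈ 71.414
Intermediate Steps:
H(a, l) = 0
S(D) = 8
r = √10 (r = √(8 + 2) = √10 ≈ 3.1623)
√((-54*r + √(25 + 7)) + 5265) = √((-54*√10 + √(25 + 7)) + 5265) = √((-54*√10 + √32) + 5265) = √((-54*√10 + 4*√2) + 5265) = √(5265 - 54*√10 + 4*√2)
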